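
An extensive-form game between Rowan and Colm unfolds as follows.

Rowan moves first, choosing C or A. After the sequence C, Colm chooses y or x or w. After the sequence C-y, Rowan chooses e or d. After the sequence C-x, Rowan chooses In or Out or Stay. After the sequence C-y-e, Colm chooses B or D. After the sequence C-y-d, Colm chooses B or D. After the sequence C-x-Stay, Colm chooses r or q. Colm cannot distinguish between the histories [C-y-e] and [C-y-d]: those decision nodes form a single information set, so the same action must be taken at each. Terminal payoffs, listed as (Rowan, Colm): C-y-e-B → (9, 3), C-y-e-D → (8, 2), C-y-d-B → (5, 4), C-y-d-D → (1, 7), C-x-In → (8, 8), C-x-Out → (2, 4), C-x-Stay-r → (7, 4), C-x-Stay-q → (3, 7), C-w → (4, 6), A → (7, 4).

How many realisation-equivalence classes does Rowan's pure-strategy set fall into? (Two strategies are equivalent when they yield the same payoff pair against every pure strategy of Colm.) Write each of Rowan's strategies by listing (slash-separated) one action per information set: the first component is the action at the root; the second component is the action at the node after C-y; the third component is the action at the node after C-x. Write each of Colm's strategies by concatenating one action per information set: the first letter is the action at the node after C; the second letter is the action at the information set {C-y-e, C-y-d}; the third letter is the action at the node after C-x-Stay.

7

Rowan has 12 pure strategies: C/e/In, C/e/Out, C/e/Stay, C/d/In, C/d/Out, C/d/Stay, A/e/In, A/e/Out, A/e/Stay, A/d/In, A/d/Out, A/d/Stay. Columns: yBr, yBq, yDr, yDq, xBr, xBq, xDr, xDq, wBr, wBq, wDr, wDq.
{C/e/In} → row (9,3) (9,3) (8,2) (8,2) (8,8) (8,8) (8,8) (8,8) (4,6) (4,6) (4,6) (4,6)
{C/e/Out} → row (9,3) (9,3) (8,2) (8,2) (2,4) (2,4) (2,4) (2,4) (4,6) (4,6) (4,6) (4,6)
{C/e/Stay} → row (9,3) (9,3) (8,2) (8,2) (7,4) (3,7) (7,4) (3,7) (4,6) (4,6) (4,6) (4,6)
{C/d/In} → row (5,4) (5,4) (1,7) (1,7) (8,8) (8,8) (8,8) (8,8) (4,6) (4,6) (4,6) (4,6)
{C/d/Out} → row (5,4) (5,4) (1,7) (1,7) (2,4) (2,4) (2,4) (2,4) (4,6) (4,6) (4,6) (4,6)
{C/d/Stay} → row (5,4) (5,4) (1,7) (1,7) (7,4) (3,7) (7,4) (3,7) (4,6) (4,6) (4,6) (4,6)
{A/e/In, A/e/Out, A/e/Stay, A/d/In, A/d/Out, A/d/Stay} → row (7,4) (7,4) (7,4) (7,4) (7,4) (7,4) (7,4) (7,4) (7,4) (7,4) (7,4) (7,4)
That's 7 distinct rows out of 12 strategies.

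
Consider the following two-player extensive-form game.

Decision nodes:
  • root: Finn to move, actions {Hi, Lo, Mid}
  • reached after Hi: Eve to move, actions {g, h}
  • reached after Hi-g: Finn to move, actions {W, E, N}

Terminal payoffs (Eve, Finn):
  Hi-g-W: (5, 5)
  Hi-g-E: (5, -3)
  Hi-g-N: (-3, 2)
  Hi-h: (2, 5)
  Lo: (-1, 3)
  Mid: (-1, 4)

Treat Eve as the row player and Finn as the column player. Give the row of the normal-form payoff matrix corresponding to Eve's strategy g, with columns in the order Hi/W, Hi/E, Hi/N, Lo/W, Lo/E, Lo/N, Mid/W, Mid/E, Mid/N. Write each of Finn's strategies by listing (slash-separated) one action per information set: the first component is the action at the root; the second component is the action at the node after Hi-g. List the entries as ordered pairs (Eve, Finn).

vs Hi/W: Finn plays Hi → Eve plays g at [Hi] → Finn plays W at [Hi-g] → (5, 5)
vs Hi/E: Finn plays Hi → Eve plays g at [Hi] → Finn plays E at [Hi-g] → (5, -3)
vs Hi/N: Finn plays Hi → Eve plays g at [Hi] → Finn plays N at [Hi-g] → (-3, 2)
vs Lo/W: Finn plays Lo → (-1, 3)
vs Lo/E: Finn plays Lo → (-1, 3)
vs Lo/N: Finn plays Lo → (-1, 3)
vs Mid/W: Finn plays Mid → (-1, 4)
vs Mid/E: Finn plays Mid → (-1, 4)
vs Mid/N: Finn plays Mid → (-1, 4)

(5,5) (5,-3) (-3,2) (-1,3) (-1,3) (-1,3) (-1,4) (-1,4) (-1,4)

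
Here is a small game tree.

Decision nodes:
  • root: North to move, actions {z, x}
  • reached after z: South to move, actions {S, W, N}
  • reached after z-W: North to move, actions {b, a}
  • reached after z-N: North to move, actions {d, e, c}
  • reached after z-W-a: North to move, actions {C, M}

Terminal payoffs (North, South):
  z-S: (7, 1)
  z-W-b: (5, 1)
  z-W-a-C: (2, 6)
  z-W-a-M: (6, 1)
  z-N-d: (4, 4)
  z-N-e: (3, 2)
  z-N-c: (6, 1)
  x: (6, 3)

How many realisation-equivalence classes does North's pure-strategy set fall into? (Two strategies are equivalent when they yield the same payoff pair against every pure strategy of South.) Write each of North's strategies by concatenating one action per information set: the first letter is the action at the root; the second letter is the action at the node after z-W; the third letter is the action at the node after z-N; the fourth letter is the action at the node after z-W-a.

10

North has 24 pure strategies: zbdC, zbdM, zbeC, zbeM, zbcC, zbcM, zadC, zadM, zaeC, zaeM, zacC, zacM, xbdC, xbdM, xbeC, xbeM, xbcC, xbcM, xadC, xadM, xaeC, xaeM, xacC, xacM. Columns: S, W, N.
{zbdC, zbdM} → row (7,1) (5,1) (4,4)
{zbeC, zbeM} → row (7,1) (5,1) (3,2)
{zbcC, zbcM} → row (7,1) (5,1) (6,1)
{zadC} → row (7,1) (2,6) (4,4)
{zadM} → row (7,1) (6,1) (4,4)
{zaeC} → row (7,1) (2,6) (3,2)
{zaeM} → row (7,1) (6,1) (3,2)
{zacC} → row (7,1) (2,6) (6,1)
{zacM} → row (7,1) (6,1) (6,1)
{xbdC, xbdM, xbeC, xbeM, xbcC, xbcM, xadC, xadM, xaeC, xaeM, xacC, xacM} → row (6,3) (6,3) (6,3)
That's 10 distinct rows out of 24 strategies.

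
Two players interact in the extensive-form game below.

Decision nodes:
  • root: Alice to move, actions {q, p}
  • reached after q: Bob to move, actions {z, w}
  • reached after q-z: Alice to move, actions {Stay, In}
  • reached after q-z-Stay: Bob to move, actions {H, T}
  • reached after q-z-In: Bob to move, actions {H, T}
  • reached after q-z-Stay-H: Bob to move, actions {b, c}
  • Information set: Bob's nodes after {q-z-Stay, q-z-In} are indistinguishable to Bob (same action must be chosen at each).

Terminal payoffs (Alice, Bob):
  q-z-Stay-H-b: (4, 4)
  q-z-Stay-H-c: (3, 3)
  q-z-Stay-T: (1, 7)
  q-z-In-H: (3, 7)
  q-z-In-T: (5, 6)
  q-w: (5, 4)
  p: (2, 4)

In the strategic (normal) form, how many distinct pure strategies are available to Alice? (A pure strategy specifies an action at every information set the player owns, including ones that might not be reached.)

4

Alice owns the root with actions {q, p} — two choices.
Alice owns the node after q-z with actions {Stay, In} — two choices.
A pure strategy fixes one action at each information set independently, so the count is the product 2 × 2 = 4.
(For reference, Bob has 8 pure strategies, giving a 4×8 normal-form matrix.)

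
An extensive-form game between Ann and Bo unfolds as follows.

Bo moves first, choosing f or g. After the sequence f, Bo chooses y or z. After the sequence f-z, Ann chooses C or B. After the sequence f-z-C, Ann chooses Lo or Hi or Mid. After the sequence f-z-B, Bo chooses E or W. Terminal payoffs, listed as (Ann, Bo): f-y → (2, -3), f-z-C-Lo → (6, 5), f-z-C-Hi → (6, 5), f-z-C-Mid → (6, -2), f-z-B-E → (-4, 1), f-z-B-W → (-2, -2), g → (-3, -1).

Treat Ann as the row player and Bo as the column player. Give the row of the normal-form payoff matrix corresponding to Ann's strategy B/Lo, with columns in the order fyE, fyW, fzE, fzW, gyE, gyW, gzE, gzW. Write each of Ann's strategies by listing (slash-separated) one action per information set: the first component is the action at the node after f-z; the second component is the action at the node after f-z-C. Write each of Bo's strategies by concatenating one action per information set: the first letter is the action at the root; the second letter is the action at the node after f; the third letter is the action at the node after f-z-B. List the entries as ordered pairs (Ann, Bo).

(2,-3) (2,-3) (-4,1) (-2,-2) (-3,-1) (-3,-1) (-3,-1) (-3,-1)

vs fyE: Bo plays f → Bo plays y at [f] → (2, -3)
vs fyW: Bo plays f → Bo plays y at [f] → (2, -3)
vs fzE: Bo plays f → Bo plays z at [f] → Ann plays B at [f-z] → Bo plays E at [f-z-B] → (-4, 1)
vs fzW: Bo plays f → Bo plays z at [f] → Ann plays B at [f-z] → Bo plays W at [f-z-B] → (-2, -2)
vs gyE: Bo plays g → (-3, -1)
vs gyW: Bo plays g → (-3, -1)
vs gzE: Bo plays g → (-3, -1)
vs gzW: Bo plays g → (-3, -1)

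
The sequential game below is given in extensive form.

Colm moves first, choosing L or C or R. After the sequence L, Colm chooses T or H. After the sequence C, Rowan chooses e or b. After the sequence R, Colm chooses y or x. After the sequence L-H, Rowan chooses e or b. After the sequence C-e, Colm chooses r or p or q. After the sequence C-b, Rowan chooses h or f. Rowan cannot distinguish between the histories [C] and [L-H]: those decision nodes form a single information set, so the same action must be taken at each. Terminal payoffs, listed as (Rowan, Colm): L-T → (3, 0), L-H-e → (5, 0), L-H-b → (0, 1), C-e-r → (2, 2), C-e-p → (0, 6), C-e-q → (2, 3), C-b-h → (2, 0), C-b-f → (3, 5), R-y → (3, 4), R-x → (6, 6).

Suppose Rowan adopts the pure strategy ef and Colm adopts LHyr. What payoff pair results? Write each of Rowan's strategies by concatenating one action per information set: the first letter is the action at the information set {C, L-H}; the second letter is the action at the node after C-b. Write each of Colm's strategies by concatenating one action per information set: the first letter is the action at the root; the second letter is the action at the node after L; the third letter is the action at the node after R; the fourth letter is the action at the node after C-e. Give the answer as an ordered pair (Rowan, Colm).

(5, 0)

Trace the play path from the root:
  Colm plays L
  Colm plays H at [L]
  Rowan plays e at [L-H]
→ terminal payoff (5, 0).
(Rowan's choice at the node after C-b is never reached on this path, so it doesn't affect the outcome.)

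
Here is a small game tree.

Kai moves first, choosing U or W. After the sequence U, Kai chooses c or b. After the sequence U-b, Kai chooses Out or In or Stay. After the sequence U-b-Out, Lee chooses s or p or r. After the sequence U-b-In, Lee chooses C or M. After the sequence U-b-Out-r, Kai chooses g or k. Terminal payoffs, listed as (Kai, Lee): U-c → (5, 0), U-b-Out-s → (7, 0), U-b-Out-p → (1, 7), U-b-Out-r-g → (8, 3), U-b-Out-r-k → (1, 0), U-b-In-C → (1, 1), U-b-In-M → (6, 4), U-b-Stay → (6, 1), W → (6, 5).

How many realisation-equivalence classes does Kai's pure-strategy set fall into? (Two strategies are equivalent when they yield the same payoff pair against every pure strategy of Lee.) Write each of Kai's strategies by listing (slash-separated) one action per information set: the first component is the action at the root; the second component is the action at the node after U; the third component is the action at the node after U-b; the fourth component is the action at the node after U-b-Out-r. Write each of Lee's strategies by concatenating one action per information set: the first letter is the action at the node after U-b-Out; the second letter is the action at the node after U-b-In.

Kai has 24 pure strategies: U/c/Out/g, U/c/Out/k, U/c/In/g, U/c/In/k, U/c/Stay/g, U/c/Stay/k, U/b/Out/g, U/b/Out/k, U/b/In/g, U/b/In/k, U/b/Stay/g, U/b/Stay/k, W/c/Out/g, W/c/Out/k, W/c/In/g, W/c/In/k, W/c/Stay/g, W/c/Stay/k, W/b/Out/g, W/b/Out/k, W/b/In/g, W/b/In/k, W/b/Stay/g, W/b/Stay/k. Columns: sC, sM, pC, pM, rC, rM.
{U/c/Out/g, U/c/Out/k, U/c/In/g, U/c/In/k, U/c/Stay/g, U/c/Stay/k} → row (5,0) (5,0) (5,0) (5,0) (5,0) (5,0)
{U/b/Out/g} → row (7,0) (7,0) (1,7) (1,7) (8,3) (8,3)
{U/b/Out/k} → row (7,0) (7,0) (1,7) (1,7) (1,0) (1,0)
{U/b/In/g, U/b/In/k} → row (1,1) (6,4) (1,1) (6,4) (1,1) (6,4)
{U/b/Stay/g, U/b/Stay/k} → row (6,1) (6,1) (6,1) (6,1) (6,1) (6,1)
{W/c/Out/g, W/c/Out/k, W/c/In/g, W/c/In/k, W/c/Stay/g, W/c/Stay/k, W/b/Out/g, W/b/Out/k, W/b/In/g, W/b/In/k, W/b/Stay/g, W/b/Stay/k} → row (6,5) (6,5) (6,5) (6,5) (6,5) (6,5)
That's 6 distinct rows out of 24 strategies.

6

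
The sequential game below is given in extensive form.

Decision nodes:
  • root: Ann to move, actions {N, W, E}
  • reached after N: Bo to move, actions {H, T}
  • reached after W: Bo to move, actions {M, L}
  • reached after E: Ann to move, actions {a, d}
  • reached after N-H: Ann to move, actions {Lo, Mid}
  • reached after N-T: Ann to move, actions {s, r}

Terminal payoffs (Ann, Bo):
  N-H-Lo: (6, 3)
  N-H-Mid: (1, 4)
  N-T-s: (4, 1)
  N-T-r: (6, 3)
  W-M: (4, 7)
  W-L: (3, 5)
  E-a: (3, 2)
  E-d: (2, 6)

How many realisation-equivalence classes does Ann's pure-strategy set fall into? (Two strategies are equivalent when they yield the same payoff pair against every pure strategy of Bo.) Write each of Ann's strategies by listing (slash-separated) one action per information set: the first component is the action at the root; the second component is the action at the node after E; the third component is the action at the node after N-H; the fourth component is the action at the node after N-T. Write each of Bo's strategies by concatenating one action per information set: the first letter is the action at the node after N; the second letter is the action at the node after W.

7

Ann has 24 pure strategies: N/a/Lo/s, N/a/Lo/r, N/a/Mid/s, N/a/Mid/r, N/d/Lo/s, N/d/Lo/r, N/d/Mid/s, N/d/Mid/r, W/a/Lo/s, W/a/Lo/r, W/a/Mid/s, W/a/Mid/r, W/d/Lo/s, W/d/Lo/r, W/d/Mid/s, W/d/Mid/r, E/a/Lo/s, E/a/Lo/r, E/a/Mid/s, E/a/Mid/r, E/d/Lo/s, E/d/Lo/r, E/d/Mid/s, E/d/Mid/r. Columns: HM, HL, TM, TL.
{N/a/Lo/s, N/d/Lo/s} → row (6,3) (6,3) (4,1) (4,1)
{N/a/Lo/r, N/d/Lo/r} → row (6,3) (6,3) (6,3) (6,3)
{N/a/Mid/s, N/d/Mid/s} → row (1,4) (1,4) (4,1) (4,1)
{N/a/Mid/r, N/d/Mid/r} → row (1,4) (1,4) (6,3) (6,3)
{W/a/Lo/s, W/a/Lo/r, W/a/Mid/s, W/a/Mid/r, W/d/Lo/s, W/d/Lo/r, W/d/Mid/s, W/d/Mid/r} → row (4,7) (3,5) (4,7) (3,5)
{E/a/Lo/s, E/a/Lo/r, E/a/Mid/s, E/a/Mid/r} → row (3,2) (3,2) (3,2) (3,2)
{E/d/Lo/s, E/d/Lo/r, E/d/Mid/s, E/d/Mid/r} → row (2,6) (2,6) (2,6) (2,6)
That's 7 distinct rows out of 24 strategies.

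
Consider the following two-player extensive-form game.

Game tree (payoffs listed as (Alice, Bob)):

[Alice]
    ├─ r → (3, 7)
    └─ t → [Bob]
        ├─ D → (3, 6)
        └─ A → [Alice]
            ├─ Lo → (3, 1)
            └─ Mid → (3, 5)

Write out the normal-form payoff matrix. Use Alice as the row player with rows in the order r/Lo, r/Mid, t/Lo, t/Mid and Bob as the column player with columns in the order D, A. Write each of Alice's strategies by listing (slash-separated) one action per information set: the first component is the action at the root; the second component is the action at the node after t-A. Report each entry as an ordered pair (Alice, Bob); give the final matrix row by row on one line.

Row r/Lo: D→(3,7), A→(3,7)
Row r/Mid: D→(3,7), A→(3,7)
Row t/Lo: D→(3,6), A→(3,1)
Row t/Mid: D→(3,6), A→(3,5)

r/Lo: (3,7) (3,7) | r/Mid: (3,7) (3,7) | t/Lo: (3,6) (3,1) | t/Mid: (3,6) (3,5)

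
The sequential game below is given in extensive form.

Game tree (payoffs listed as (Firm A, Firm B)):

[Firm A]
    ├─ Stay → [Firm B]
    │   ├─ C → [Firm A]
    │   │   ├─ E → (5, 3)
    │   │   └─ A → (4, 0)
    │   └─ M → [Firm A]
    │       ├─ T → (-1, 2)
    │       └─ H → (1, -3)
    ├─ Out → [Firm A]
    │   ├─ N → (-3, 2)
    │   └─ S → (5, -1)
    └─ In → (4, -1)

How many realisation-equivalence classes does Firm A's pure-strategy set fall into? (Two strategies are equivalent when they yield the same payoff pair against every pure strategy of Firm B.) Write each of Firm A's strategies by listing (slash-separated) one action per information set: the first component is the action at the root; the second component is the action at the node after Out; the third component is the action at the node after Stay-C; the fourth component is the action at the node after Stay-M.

Firm A has 24 pure strategies: Stay/N/E/T, Stay/N/E/H, Stay/N/A/T, Stay/N/A/H, Stay/S/E/T, Stay/S/E/H, Stay/S/A/T, Stay/S/A/H, Out/N/E/T, Out/N/E/H, Out/N/A/T, Out/N/A/H, Out/S/E/T, Out/S/E/H, Out/S/A/T, Out/S/A/H, In/N/E/T, In/N/E/H, In/N/A/T, In/N/A/H, In/S/E/T, In/S/E/H, In/S/A/T, In/S/A/H. Columns: C, M.
{Stay/N/E/T, Stay/S/E/T} → row (5,3) (-1,2)
{Stay/N/E/H, Stay/S/E/H} → row (5,3) (1,-3)
{Stay/N/A/T, Stay/S/A/T} → row (4,0) (-1,2)
{Stay/N/A/H, Stay/S/A/H} → row (4,0) (1,-3)
{Out/N/E/T, Out/N/E/H, Out/N/A/T, Out/N/A/H} → row (-3,2) (-3,2)
{Out/S/E/T, Out/S/E/H, Out/S/A/T, Out/S/A/H} → row (5,-1) (5,-1)
{In/N/E/T, In/N/E/H, In/N/A/T, In/N/A/H, In/S/E/T, In/S/E/H, In/S/A/T, In/S/A/H} → row (4,-1) (4,-1)
That's 7 distinct rows out of 24 strategies.

7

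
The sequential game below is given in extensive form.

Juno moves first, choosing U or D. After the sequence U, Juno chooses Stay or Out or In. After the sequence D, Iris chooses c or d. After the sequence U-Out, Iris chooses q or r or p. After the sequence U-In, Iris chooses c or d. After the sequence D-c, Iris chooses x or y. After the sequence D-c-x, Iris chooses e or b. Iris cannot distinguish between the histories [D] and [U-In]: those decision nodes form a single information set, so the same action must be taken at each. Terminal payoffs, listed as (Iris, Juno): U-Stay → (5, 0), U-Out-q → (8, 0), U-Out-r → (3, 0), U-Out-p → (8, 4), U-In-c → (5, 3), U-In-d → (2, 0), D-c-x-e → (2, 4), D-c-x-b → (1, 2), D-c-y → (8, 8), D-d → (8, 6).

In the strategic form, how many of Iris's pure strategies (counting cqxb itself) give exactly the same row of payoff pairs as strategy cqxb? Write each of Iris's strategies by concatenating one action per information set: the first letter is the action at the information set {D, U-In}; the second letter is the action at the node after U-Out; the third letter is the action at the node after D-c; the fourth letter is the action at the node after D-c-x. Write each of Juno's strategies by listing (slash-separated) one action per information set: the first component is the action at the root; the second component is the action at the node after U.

1

Row for cqxb (columns U/Stay, U/Out, U/In, D/Stay, D/Out, D/In): (5,0) (8,0) (5,3) (1,2) (1,2) (1,2).
Every one of Iris's information sets is on the play path for some reply by Juno when Iris follows cqxb.
Changing the action at any of them therefore changes at least one column, so only cqxb itself gives this row.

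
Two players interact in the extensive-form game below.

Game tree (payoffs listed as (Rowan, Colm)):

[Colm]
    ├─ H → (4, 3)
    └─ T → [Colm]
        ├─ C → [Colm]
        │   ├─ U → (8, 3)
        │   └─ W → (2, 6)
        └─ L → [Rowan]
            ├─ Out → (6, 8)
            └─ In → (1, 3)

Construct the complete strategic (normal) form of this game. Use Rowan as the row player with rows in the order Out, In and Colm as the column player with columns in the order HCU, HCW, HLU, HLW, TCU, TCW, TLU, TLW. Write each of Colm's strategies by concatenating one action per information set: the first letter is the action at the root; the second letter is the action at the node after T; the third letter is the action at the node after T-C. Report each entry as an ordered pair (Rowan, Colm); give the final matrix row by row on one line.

Out: (4,3) (4,3) (4,3) (4,3) (8,3) (2,6) (6,8) (6,8) | In: (4,3) (4,3) (4,3) (4,3) (8,3) (2,6) (1,3) (1,3)

Row Out: HCU→(4,3), HCW→(4,3), HLU→(4,3), HLW→(4,3), TCU→(8,3), TCW→(2,6), TLU→(6,8), TLW→(6,8)
Row In: HCU→(4,3), HCW→(4,3), HLU→(4,3), HLW→(4,3), TCU→(8,3), TCW→(2,6), TLU→(1,3), TLW→(1,3)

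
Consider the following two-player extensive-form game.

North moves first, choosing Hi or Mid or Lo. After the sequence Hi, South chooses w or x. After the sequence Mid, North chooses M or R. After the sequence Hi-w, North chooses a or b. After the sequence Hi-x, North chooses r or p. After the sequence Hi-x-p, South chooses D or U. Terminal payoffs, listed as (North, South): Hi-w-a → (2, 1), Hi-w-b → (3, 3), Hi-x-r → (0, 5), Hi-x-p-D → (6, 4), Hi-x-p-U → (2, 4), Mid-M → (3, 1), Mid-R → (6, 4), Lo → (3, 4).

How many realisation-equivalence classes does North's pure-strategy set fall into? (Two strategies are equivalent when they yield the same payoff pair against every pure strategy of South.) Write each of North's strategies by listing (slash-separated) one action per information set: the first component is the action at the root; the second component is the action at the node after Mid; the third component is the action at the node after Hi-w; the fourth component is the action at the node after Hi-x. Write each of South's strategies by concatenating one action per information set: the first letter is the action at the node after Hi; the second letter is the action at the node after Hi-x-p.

7

North has 24 pure strategies: Hi/M/a/r, Hi/M/a/p, Hi/M/b/r, Hi/M/b/p, Hi/R/a/r, Hi/R/a/p, Hi/R/b/r, Hi/R/b/p, Mid/M/a/r, Mid/M/a/p, Mid/M/b/r, Mid/M/b/p, Mid/R/a/r, Mid/R/a/p, Mid/R/b/r, Mid/R/b/p, Lo/M/a/r, Lo/M/a/p, Lo/M/b/r, Lo/M/b/p, Lo/R/a/r, Lo/R/a/p, Lo/R/b/r, Lo/R/b/p. Columns: wD, wU, xD, xU.
{Hi/M/a/r, Hi/R/a/r} → row (2,1) (2,1) (0,5) (0,5)
{Hi/M/a/p, Hi/R/a/p} → row (2,1) (2,1) (6,4) (2,4)
{Hi/M/b/r, Hi/R/b/r} → row (3,3) (3,3) (0,5) (0,5)
{Hi/M/b/p, Hi/R/b/p} → row (3,3) (3,3) (6,4) (2,4)
{Mid/M/a/r, Mid/M/a/p, Mid/M/b/r, Mid/M/b/p} → row (3,1) (3,1) (3,1) (3,1)
{Mid/R/a/r, Mid/R/a/p, Mid/R/b/r, Mid/R/b/p} → row (6,4) (6,4) (6,4) (6,4)
{Lo/M/a/r, Lo/M/a/p, Lo/M/b/r, Lo/M/b/p, Lo/R/a/r, Lo/R/a/p, Lo/R/b/r, Lo/R/b/p} → row (3,4) (3,4) (3,4) (3,4)
That's 7 distinct rows out of 24 strategies.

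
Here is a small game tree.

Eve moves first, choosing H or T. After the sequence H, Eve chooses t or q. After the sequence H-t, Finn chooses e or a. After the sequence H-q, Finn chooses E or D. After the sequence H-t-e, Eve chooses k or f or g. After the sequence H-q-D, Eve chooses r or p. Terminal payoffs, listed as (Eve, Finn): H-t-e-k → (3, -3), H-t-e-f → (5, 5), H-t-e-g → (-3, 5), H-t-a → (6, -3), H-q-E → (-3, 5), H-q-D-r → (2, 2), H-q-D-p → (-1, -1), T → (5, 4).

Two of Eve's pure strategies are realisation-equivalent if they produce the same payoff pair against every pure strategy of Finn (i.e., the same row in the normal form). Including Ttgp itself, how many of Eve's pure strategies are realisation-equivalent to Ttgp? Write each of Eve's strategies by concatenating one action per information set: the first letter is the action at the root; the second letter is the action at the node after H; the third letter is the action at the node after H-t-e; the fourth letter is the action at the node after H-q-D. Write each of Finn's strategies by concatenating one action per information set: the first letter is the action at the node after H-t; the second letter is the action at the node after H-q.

12

Row for Ttgp (columns eE, eD, aE, aD): (5,4) (5,4) (5,4) (5,4).
Under Ttgp, Eve's choice at the node after H and at the node after H-t-e and at the node after H-q-D can never be reached regardless of what Finn does, so varying those choices leaves every outcome unchanged.
Holding the reachable choices fixed and varying the unreachable ones freely already gives 2 × 3 × 2 = 12 equivalent strategies.
No other strategy reproduces this row, so those 12 are the full class: Ttkr, Ttkp, Ttfr, Ttfp, Ttgr, Ttgp, Tqkr, Tqkp, Tqfr, Tqfp, Tqgr, Tqgp.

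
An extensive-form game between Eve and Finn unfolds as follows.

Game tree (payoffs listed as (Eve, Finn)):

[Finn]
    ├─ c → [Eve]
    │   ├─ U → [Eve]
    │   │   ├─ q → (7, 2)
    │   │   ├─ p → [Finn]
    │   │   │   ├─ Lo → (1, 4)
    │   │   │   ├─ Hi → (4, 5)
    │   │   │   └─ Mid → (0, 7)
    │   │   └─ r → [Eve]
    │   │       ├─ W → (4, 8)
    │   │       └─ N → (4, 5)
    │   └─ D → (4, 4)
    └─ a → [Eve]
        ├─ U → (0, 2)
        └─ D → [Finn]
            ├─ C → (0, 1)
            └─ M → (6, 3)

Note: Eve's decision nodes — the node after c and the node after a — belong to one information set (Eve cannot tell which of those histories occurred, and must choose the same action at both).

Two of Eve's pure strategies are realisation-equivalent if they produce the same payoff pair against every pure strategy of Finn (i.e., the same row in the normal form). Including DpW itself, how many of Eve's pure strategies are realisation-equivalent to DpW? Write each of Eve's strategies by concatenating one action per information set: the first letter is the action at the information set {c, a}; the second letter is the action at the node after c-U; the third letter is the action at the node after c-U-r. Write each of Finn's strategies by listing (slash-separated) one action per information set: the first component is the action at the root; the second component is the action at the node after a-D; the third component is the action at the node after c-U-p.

6

Row for DpW (columns c/C/Lo, c/C/Hi, c/C/Mid, c/M/Lo, c/M/Hi, c/M/Mid, a/C/Lo, a/C/Hi, a/C/Mid, a/M/Lo, a/M/Hi, a/M/Mid): (4,4) (4,4) (4,4) (4,4) (4,4) (4,4) (0,1) (0,1) (0,1) (6,3) (6,3) (6,3).
Under DpW, Eve's choice at the node after c-U and at the node after c-U-r can never be reached regardless of what Finn does, so varying those choices leaves every outcome unchanged.
Holding the reachable choices fixed and varying the unreachable ones freely already gives 3 × 2 = 6 equivalent strategies.
No other strategy reproduces this row, so those 6 are the full class: DqW, DqN, DpW, DpN, DrW, DrN.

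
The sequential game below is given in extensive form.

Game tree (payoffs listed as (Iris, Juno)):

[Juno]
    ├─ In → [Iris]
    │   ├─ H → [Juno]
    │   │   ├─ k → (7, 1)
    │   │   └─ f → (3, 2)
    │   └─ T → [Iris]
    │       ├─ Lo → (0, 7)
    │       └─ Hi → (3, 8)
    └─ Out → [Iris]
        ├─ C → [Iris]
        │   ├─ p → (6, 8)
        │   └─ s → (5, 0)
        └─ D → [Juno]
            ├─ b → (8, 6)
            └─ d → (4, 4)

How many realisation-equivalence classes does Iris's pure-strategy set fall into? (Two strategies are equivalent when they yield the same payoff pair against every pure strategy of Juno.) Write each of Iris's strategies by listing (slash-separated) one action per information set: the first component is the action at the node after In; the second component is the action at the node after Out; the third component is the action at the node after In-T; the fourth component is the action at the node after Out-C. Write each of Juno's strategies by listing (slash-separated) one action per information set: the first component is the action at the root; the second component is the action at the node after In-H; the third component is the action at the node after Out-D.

Iris has 16 pure strategies: H/C/Lo/p, H/C/Lo/s, H/C/Hi/p, H/C/Hi/s, H/D/Lo/p, H/D/Lo/s, H/D/Hi/p, H/D/Hi/s, T/C/Lo/p, T/C/Lo/s, T/C/Hi/p, T/C/Hi/s, T/D/Lo/p, T/D/Lo/s, T/D/Hi/p, T/D/Hi/s. Columns: In/k/b, In/k/d, In/f/b, In/f/d, Out/k/b, Out/k/d, Out/f/b, Out/f/d.
{H/C/Lo/p, H/C/Hi/p} → row (7,1) (7,1) (3,2) (3,2) (6,8) (6,8) (6,8) (6,8)
{H/C/Lo/s, H/C/Hi/s} → row (7,1) (7,1) (3,2) (3,2) (5,0) (5,0) (5,0) (5,0)
{H/D/Lo/p, H/D/Lo/s, H/D/Hi/p, H/D/Hi/s} → row (7,1) (7,1) (3,2) (3,2) (8,6) (4,4) (8,6) (4,4)
{T/C/Lo/p} → row (0,7) (0,7) (0,7) (0,7) (6,8) (6,8) (6,8) (6,8)
{T/C/Lo/s} → row (0,7) (0,7) (0,7) (0,7) (5,0) (5,0) (5,0) (5,0)
{T/C/Hi/p} → row (3,8) (3,8) (3,8) (3,8) (6,8) (6,8) (6,8) (6,8)
{T/C/Hi/s} → row (3,8) (3,8) (3,8) (3,8) (5,0) (5,0) (5,0) (5,0)
{T/D/Lo/p, T/D/Lo/s} → row (0,7) (0,7) (0,7) (0,7) (8,6) (4,4) (8,6) (4,4)
{T/D/Hi/p, T/D/Hi/s} → row (3,8) (3,8) (3,8) (3,8) (8,6) (4,4) (8,6) (4,4)
That's 9 distinct rows out of 16 strategies.

9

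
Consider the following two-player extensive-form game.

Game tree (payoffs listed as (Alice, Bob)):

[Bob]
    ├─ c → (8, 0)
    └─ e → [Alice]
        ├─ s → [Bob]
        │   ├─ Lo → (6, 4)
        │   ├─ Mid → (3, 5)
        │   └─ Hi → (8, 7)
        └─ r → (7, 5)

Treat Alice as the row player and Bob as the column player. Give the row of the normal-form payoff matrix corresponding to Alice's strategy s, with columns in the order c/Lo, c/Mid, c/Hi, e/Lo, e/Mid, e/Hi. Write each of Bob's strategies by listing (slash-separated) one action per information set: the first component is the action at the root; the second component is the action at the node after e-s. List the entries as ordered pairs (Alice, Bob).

(8,0) (8,0) (8,0) (6,4) (3,5) (8,7)

vs c/Lo: Bob plays c → (8, 0)
vs c/Mid: Bob plays c → (8, 0)
vs c/Hi: Bob plays c → (8, 0)
vs e/Lo: Bob plays e → Alice plays s at [e] → Bob plays Lo at [e-s] → (6, 4)
vs e/Mid: Bob plays e → Alice plays s at [e] → Bob plays Mid at [e-s] → (3, 5)
vs e/Hi: Bob plays e → Alice plays s at [e] → Bob plays Hi at [e-s] → (8, 7)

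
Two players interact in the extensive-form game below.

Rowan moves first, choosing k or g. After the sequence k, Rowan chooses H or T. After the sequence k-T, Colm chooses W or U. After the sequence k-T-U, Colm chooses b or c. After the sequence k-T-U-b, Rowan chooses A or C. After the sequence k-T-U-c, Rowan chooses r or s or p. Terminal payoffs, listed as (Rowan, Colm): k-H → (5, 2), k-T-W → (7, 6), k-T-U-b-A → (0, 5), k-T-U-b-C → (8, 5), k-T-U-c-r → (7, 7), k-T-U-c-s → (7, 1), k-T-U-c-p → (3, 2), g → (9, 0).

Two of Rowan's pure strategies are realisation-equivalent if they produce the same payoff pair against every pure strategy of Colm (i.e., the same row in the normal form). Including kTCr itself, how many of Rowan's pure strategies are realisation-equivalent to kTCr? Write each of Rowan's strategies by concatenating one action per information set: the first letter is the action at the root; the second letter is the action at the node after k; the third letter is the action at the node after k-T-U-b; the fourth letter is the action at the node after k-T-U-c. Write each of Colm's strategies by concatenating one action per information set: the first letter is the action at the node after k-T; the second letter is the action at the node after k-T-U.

1

Row for kTCr (columns Wb, Wc, Ub, Uc): (7,6) (7,6) (8,5) (7,7).
Every one of Rowan's information sets is on the play path for some reply by Colm when Rowan follows kTCr.
Changing the action at any of them therefore changes at least one column, so only kTCr itself gives this row.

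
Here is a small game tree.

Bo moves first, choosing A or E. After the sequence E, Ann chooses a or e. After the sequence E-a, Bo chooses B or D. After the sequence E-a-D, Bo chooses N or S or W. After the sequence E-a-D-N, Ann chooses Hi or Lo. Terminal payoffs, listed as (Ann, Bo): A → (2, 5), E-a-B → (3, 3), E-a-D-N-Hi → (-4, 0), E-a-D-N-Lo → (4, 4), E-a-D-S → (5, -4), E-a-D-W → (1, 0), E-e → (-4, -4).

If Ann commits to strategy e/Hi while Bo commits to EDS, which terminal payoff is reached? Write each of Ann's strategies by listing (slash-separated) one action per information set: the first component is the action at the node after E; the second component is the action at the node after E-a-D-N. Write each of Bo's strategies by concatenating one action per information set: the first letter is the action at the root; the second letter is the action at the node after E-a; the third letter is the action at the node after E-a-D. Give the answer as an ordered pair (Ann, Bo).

(-4, -4)

Trace the play path from the root:
  Bo plays E
  Ann plays e at [E]
→ terminal payoff (-4, -4).
(Ann's choice at the node after E-a-D-N is never reached on this path, so it doesn't affect the outcome.)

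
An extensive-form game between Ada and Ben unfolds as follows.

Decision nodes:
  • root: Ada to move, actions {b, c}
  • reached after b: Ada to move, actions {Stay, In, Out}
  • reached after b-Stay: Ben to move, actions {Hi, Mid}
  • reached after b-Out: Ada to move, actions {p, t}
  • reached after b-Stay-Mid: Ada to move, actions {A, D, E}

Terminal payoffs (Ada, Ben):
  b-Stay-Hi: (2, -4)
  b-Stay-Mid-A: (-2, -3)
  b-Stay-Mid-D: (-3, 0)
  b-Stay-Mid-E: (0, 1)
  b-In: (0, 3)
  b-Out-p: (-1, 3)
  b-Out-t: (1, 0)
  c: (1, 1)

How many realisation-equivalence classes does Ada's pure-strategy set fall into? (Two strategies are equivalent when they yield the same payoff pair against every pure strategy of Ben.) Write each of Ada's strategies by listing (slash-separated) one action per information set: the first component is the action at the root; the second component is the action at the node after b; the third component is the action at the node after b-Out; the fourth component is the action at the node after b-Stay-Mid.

7

Ada has 36 pure strategies: b/Stay/p/A, b/Stay/p/D, b/Stay/p/E, b/Stay/t/A, b/Stay/t/D, b/Stay/t/E, b/In/p/A, b/In/p/D, b/In/p/E, b/In/t/A, b/In/t/D, b/In/t/E, b/Out/p/A, b/Out/p/D, b/Out/p/E, b/Out/t/A, b/Out/t/D, b/Out/t/E, c/Stay/p/A, c/Stay/p/D, c/Stay/p/E, c/Stay/t/A, c/Stay/t/D, c/Stay/t/E, c/In/p/A, c/In/p/D, c/In/p/E, c/In/t/A, c/In/t/D, c/In/t/E, c/Out/p/A, c/Out/p/D, c/Out/p/E, c/Out/t/A, c/Out/t/D, c/Out/t/E. Columns: Hi, Mid.
{b/Stay/p/A, b/Stay/t/A} → row (2,-4) (-2,-3)
{b/Stay/p/D, b/Stay/t/D} → row (2,-4) (-3,0)
{b/Stay/p/E, b/Stay/t/E} → row (2,-4) (0,1)
{b/In/p/A, b/In/p/D, b/In/p/E, b/In/t/A, b/In/t/D, b/In/t/E} → row (0,3) (0,3)
{b/Out/p/A, b/Out/p/D, b/Out/p/E} → row (-1,3) (-1,3)
{b/Out/t/A, b/Out/t/D, b/Out/t/E} → row (1,0) (1,0)
{c/Stay/p/A, c/Stay/p/D, c/Stay/p/E, c/Stay/t/A, c/Stay/t/D, c/Stay/t/E, c/In/p/A, c/In/p/D, c/In/p/E, c/In/t/A, c/In/t/D, c/In/t/E, c/Out/p/A, c/Out/p/D, c/Out/p/E, c/Out/t/A, c/Out/t/D, c/Out/t/E} → row (1,1) (1,1)
That's 7 distinct rows out of 36 strategies.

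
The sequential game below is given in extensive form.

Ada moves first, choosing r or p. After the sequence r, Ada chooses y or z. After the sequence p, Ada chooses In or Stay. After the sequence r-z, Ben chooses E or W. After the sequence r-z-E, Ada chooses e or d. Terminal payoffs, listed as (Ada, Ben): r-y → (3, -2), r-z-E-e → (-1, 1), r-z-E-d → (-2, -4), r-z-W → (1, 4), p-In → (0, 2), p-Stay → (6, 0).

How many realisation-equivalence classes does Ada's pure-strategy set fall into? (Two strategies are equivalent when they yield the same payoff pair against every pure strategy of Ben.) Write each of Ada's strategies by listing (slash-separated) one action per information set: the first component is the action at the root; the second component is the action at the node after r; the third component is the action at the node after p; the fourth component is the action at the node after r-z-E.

5

Ada has 16 pure strategies: r/y/In/e, r/y/In/d, r/y/Stay/e, r/y/Stay/d, r/z/In/e, r/z/In/d, r/z/Stay/e, r/z/Stay/d, p/y/In/e, p/y/In/d, p/y/Stay/e, p/y/Stay/d, p/z/In/e, p/z/In/d, p/z/Stay/e, p/z/Stay/d. Columns: E, W.
{r/y/In/e, r/y/In/d, r/y/Stay/e, r/y/Stay/d} → row (3,-2) (3,-2)
{r/z/In/e, r/z/Stay/e} → row (-1,1) (1,4)
{r/z/In/d, r/z/Stay/d} → row (-2,-4) (1,4)
{p/y/In/e, p/y/In/d, p/z/In/e, p/z/In/d} → row (0,2) (0,2)
{p/y/Stay/e, p/y/Stay/d, p/z/Stay/e, p/z/Stay/d} → row (6,0) (6,0)
That's 5 distinct rows out of 16 strategies.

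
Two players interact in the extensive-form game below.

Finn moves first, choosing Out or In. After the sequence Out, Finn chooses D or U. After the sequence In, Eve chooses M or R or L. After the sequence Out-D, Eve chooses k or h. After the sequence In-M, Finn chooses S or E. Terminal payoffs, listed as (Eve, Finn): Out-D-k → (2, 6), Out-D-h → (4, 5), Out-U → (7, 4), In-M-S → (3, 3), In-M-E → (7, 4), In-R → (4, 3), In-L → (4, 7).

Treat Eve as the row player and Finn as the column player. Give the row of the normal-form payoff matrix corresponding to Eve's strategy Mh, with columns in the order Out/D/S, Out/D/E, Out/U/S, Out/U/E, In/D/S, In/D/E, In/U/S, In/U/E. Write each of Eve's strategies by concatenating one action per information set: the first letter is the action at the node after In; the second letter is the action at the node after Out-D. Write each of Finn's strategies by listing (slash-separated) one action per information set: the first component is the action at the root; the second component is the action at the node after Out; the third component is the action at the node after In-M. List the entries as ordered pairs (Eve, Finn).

vs Out/D/S: Finn plays Out → Finn plays D at [Out] → Eve plays h at [Out-D] → (4, 5)
vs Out/D/E: Finn plays Out → Finn plays D at [Out] → Eve plays h at [Out-D] → (4, 5)
vs Out/U/S: Finn plays Out → Finn plays U at [Out] → (7, 4)
vs Out/U/E: Finn plays Out → Finn plays U at [Out] → (7, 4)
vs In/D/S: Finn plays In → Eve plays M at [In] → Finn plays S at [In-M] → (3, 3)
vs In/D/E: Finn plays In → Eve plays M at [In] → Finn plays E at [In-M] → (7, 4)
vs In/U/S: Finn plays In → Eve plays M at [In] → Finn plays S at [In-M] → (3, 3)
vs In/U/E: Finn plays In → Eve plays M at [In] → Finn plays E at [In-M] → (7, 4)

(4,5) (4,5) (7,4) (7,4) (3,3) (7,4) (3,3) (7,4)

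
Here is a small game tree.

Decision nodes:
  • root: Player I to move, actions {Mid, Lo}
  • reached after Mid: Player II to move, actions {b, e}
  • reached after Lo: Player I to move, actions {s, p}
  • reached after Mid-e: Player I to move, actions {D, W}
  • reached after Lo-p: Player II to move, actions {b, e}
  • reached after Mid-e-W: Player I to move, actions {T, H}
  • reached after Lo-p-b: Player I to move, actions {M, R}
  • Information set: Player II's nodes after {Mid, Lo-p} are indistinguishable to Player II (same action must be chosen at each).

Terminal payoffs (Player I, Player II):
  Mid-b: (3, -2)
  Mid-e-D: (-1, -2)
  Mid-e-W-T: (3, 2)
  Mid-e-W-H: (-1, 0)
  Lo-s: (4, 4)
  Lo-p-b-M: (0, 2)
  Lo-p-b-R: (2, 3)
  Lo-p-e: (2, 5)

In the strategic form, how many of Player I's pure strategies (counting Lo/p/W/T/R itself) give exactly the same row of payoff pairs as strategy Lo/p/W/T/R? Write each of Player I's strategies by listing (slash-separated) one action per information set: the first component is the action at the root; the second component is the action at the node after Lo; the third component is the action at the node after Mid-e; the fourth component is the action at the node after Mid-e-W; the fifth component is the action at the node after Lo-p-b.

4

Row for Lo/p/W/T/R (columns b, e): (2,3) (2,5).
Under Lo/p/W/T/R, Player I's choice at the node after Mid-e and at the node after Mid-e-W can never be reached regardless of what Player II does, so varying those choices leaves every outcome unchanged.
Holding the reachable choices fixed and varying the unreachable ones freely already gives 2 × 2 = 4 equivalent strategies.
No other strategy reproduces this row, so those 4 are the full class: Lo/p/D/T/R, Lo/p/D/H/R, Lo/p/W/T/R, Lo/p/W/H/R.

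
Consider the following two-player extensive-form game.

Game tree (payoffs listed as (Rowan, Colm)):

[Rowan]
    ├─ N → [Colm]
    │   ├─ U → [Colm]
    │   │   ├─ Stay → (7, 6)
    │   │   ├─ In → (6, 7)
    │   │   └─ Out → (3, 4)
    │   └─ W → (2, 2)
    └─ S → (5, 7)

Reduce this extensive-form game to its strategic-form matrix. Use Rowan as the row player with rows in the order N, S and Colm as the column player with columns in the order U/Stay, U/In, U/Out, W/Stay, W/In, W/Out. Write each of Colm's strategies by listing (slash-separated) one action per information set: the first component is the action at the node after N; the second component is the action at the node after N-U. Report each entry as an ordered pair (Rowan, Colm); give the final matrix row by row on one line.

       U/Stay     U/In    U/Out   W/Stay     W/In    W/Out
   N    (7,6)    (6,7)    (3,4)    (2,2)    (2,2)    (2,2)
   S    (5,7)    (5,7)    (5,7)    (5,7)    (5,7)    (5,7)

N: (7,6) (6,7) (3,4) (2,2) (2,2) (2,2) | S: (5,7) (5,7) (5,7) (5,7) (5,7) (5,7)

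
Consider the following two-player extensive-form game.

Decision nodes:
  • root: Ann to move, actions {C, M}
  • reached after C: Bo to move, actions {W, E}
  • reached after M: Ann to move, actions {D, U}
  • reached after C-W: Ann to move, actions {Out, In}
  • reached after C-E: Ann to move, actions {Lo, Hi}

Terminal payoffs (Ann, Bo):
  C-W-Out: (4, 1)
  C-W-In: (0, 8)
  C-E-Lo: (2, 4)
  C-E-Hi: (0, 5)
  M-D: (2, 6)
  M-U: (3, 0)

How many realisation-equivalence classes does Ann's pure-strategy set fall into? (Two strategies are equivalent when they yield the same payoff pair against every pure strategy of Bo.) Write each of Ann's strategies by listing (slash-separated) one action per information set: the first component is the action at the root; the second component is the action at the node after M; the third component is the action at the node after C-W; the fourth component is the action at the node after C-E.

Ann has 16 pure strategies: C/D/Out/Lo, C/D/Out/Hi, C/D/In/Lo, C/D/In/Hi, C/U/Out/Lo, C/U/Out/Hi, C/U/In/Lo, C/U/In/Hi, M/D/Out/Lo, M/D/Out/Hi, M/D/In/Lo, M/D/In/Hi, M/U/Out/Lo, M/U/Out/Hi, M/U/In/Lo, M/U/In/Hi. Columns: W, E.
{C/D/Out/Lo, C/U/Out/Lo} → row (4,1) (2,4)
{C/D/Out/Hi, C/U/Out/Hi} → row (4,1) (0,5)
{C/D/In/Lo, C/U/In/Lo} → row (0,8) (2,4)
{C/D/In/Hi, C/U/In/Hi} → row (0,8) (0,5)
{M/D/Out/Lo, M/D/Out/Hi, M/D/In/Lo, M/D/In/Hi} → row (2,6) (2,6)
{M/U/Out/Lo, M/U/Out/Hi, M/U/In/Lo, M/U/In/Hi} → row (3,0) (3,0)
That's 6 distinct rows out of 16 strategies.

6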